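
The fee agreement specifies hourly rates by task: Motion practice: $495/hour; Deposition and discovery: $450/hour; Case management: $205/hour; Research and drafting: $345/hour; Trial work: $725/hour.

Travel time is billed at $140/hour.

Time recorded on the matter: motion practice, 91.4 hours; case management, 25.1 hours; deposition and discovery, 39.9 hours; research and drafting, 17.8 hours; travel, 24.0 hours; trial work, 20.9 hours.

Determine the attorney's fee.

Motion practice: 91.4 × $495 = $45,243.00
Deposition and discovery: 39.9 × $450 = $17,955.00
Case management: 25.1 × $205 = $5,145.50
Research and drafting: 17.8 × $345 = $6,141.00
Trial work: 20.9 × $725 = $15,152.50
Subtotal: $45,243.00 + $17,955.00 + $5,145.50 + $6,141.00 + $15,152.50 = $89,637.00
Travel: 24.0 × $140 = $3,360.00
Total: $89,637.00 + $3,360.00 = $92,997.00

$92,997.00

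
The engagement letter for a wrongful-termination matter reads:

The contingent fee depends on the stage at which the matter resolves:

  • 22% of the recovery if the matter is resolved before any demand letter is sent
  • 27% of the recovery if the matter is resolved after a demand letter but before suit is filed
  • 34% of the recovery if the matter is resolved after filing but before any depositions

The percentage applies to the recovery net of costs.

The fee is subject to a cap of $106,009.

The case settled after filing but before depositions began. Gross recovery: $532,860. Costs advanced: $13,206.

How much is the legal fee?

$106,009.00

Fee base (net of costs): $532,860 − $13,206 = $519,654
The matter settled after filing but before depositions began, so the 34% rate applies.
$519,654 × 34% = $176,682.36
$176,682.36 exceeds the $106,009 cap, so the fee is capped at $106,009.00.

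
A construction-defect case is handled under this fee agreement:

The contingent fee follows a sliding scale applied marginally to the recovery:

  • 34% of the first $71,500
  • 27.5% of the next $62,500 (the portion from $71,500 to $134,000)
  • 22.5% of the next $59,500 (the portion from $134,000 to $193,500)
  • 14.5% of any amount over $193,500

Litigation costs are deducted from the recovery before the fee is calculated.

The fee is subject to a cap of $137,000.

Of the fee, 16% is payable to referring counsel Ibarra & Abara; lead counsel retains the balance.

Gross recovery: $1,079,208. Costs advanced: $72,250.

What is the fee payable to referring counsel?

Fee base (net of costs): $1,079,208 − $72,250 = $1,006,958
First $71,500 at 34% = $24,310.00
Next $62,500 at 27.5% = $17,187.50
Next $59,500 at 22.5% = $13,387.50
Remaining $813,458 at 14.5% = $117,951.41
Fee: $24,310.00 + $17,187.50 + $13,387.50 + $117,951.41 = $172,836.41
$172,836.41 exceeds the $137,000 cap, so the fee is capped at $137,000.00.
Referral share: 16% of $137,000.00 = $21,920.00; lead counsel retains $137,000.00 − $21,920.00 = $115,080.00.

$21,920.00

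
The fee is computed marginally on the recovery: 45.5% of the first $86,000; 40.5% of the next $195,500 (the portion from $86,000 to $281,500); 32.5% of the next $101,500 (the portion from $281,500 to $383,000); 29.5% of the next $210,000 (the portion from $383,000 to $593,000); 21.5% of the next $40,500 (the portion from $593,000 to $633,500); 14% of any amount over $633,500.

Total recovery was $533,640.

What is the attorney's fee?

$195,733.80

First $86,000 at 45.5% = $39,130.00
Next $195,500 at 40.5% = $79,177.50
Next $101,500 at 32.5% = $32,987.50
Remaining $150,640 at 29.5% = $44,438.80
Fee: $39,130.00 + $79,177.50 + $32,987.50 + $44,438.80 = $195,733.80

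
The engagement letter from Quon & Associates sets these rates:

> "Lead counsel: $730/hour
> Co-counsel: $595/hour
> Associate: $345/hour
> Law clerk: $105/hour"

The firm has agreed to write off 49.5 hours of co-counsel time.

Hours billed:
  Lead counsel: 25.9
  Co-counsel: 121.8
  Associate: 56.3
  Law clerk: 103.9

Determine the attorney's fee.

$92,258.50

Lead counsel: 25.9 × $730 = $18,907.00
Co-counsel: 121.8 × $595 = $72,471.00
Associate: 56.3 × $345 = $19,423.50
Law clerk: 103.9 × $105 = $10,909.50
Subtotal: $121,711.00
Write-off: 49.5 × $595 = $29,452.50
Total: $121,711.00 − $29,452.50 = $92,258.50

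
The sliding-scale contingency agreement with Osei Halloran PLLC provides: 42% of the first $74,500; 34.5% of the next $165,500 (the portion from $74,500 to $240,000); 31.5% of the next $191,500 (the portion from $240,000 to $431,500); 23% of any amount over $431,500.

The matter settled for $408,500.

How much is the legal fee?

First $74,500 at 42% = $31,290.00
Next $165,500 at 34.5% = $57,097.50
Remaining $168,500 at 31.5% = $53,077.50
Fee: $31,290.00 + $57,097.50 + $53,077.50 = $141,465.00

$141,465.00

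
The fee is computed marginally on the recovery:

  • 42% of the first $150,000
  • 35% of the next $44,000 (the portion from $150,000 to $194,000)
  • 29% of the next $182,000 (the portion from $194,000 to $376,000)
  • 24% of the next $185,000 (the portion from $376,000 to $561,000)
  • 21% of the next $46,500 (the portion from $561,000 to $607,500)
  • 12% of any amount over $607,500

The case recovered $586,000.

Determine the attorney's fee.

$180,830.00

First $150,000 at 42% = $63,000.00
Next $44,000 at 35% = $15,400.00
Next $182,000 at 29% = $52,780.00
Next $185,000 at 24% = $44,400.00
Remaining $25,000 at 21% = $5,250.00
Fee: $63,000.00 + $15,400.00 + $52,780.00 + $44,400.00 + $5,250.00 = $180,830.00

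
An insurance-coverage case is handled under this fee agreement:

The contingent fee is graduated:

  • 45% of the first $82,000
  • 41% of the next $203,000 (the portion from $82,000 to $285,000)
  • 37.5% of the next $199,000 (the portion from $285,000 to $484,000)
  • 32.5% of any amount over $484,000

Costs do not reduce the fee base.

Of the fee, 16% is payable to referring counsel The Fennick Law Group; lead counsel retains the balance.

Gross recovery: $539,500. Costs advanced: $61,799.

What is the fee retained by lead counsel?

Fee base is the gross recovery, $539,500; costs are reimbursed separately.
First $82,000 at 45% = $36,900.00
Next $203,000 at 41% = $83,230.00
Next $199,000 at 37.5% = $74,625.00
Remaining $55,500 at 32.5% = $18,037.50
Fee: $36,900.00 + $83,230.00 + $74,625.00 + $18,037.50 = $212,792.50
Referral share: 16% of $212,792.50 = $34,046.80; lead counsel retains $212,792.50 − $34,046.80 = $178,745.70.

$178,745.70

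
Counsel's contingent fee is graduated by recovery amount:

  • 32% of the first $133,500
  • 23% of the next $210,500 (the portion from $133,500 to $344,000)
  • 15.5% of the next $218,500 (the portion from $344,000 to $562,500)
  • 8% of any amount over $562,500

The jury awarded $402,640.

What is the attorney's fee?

$100,224.20

First $133,500 at 32% = $42,720.00
Next $210,500 at 23% = $48,415.00
Remaining $58,640 at 15.5% = $9,089.20
Fee: $42,720.00 + $48,415.00 + $9,089.20 = $100,224.20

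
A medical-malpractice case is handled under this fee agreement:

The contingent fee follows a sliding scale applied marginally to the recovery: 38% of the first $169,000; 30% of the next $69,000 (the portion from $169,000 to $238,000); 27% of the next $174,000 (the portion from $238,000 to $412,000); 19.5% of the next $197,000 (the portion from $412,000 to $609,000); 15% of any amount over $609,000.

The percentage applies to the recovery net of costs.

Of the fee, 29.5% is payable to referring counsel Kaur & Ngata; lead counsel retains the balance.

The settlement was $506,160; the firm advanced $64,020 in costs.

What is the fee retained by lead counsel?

Fee base (net of costs): $506,160 − $64,020 = $442,140
First $169,000 at 38% = $64,220.00
Next $69,000 at 30% = $20,700.00
Next $174,000 at 27% = $46,980.00
Remaining $30,140 at 19.5% = $5,877.30
Fee: $64,220.00 + $20,700.00 + $46,980.00 + $5,877.30 = $137,777.30
Referral share: 29.5% of $137,777.30 = $40,644.30; lead counsel retains $137,777.30 − $40,644.30 = $97,133.00.

$97,133.00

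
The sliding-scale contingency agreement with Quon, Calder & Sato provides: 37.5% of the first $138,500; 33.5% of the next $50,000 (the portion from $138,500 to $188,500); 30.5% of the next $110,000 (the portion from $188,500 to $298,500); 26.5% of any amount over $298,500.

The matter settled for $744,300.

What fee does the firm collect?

First $138,500 at 37.5% = $51,937.50
Next $50,000 at 33.5% = $16,750.00
Next $110,000 at 30.5% = $33,550.00
Remaining $445,800 at 26.5% = $118,137.00
Fee: $51,937.50 + $16,750.00 + $33,550.00 + $118,137.00 = $220,374.50

$220,374.50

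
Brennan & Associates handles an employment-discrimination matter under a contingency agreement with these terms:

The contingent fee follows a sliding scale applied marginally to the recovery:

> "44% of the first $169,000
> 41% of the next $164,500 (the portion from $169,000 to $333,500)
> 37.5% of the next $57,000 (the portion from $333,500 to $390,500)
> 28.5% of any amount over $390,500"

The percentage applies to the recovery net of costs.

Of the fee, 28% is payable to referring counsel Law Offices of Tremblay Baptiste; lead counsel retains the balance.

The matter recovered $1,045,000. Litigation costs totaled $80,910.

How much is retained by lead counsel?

Fee base (net of costs): $1,045,000 − $80,910 = $964,090
First $169,000 at 44% = $74,360.00
Next $164,500 at 41% = $67,445.00
Next $57,000 at 37.5% = $21,375.00
Remaining $573,590 at 28.5% = $163,473.15
Fee: $74,360.00 + $67,445.00 + $21,375.00 + $163,473.15 = $326,653.15
Referral share: 28% of $326,653.15 = $91,462.88; lead counsel retains $326,653.15 − $91,462.88 = $235,190.27.

$235,190.27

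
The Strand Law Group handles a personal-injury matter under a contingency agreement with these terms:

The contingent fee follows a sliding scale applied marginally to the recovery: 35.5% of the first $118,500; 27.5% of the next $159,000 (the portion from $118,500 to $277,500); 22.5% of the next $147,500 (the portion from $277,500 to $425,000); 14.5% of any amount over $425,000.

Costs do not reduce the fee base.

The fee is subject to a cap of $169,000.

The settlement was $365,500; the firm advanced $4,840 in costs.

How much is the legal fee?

Fee base is the gross recovery, $365,500; costs are reimbursed separately.
First $118,500 at 35.5% = $42,067.50
Next $159,000 at 27.5% = $43,725.00
Remaining $88,000 at 22.5% = $19,800.00
Fee: $42,067.50 + $43,725.00 + $19,800.00 = $105,592.50
$105,592.50 is under the $169,000 cap.

$105,592.50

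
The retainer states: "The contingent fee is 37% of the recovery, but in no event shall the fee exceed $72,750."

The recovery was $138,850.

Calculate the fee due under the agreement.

37% of $138,850 = $51,374.50
That is under the $72,750 cap.

$51,374.50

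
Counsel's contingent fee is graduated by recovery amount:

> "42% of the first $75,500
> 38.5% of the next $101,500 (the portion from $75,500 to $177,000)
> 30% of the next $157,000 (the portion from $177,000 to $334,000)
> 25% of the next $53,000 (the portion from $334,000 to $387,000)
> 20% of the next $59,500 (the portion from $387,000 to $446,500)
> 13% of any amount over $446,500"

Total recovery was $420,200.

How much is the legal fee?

First $75,500 at 42% = $31,710.00
Next $101,500 at 38.5% = $39,077.50
Next $157,000 at 30% = $47,100.00
Next $53,000 at 25% = $13,250.00
Remaining $33,200 at 20% = $6,640.00
Fee: $31,710.00 + $39,077.50 + $47,100.00 + $13,250.00 + $6,640.00 = $137,777.50

$137,777.50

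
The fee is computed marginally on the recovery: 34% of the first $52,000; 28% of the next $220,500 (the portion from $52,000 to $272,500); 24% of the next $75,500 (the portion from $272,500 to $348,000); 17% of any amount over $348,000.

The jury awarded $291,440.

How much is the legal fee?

$83,965.60

First $52,000 at 34% = $17,680.00
Next $220,500 at 28% = $61,740.00
Remaining $18,940 at 24% = $4,545.60
Fee: $17,680.00 + $61,740.00 + $4,545.60 = $83,965.60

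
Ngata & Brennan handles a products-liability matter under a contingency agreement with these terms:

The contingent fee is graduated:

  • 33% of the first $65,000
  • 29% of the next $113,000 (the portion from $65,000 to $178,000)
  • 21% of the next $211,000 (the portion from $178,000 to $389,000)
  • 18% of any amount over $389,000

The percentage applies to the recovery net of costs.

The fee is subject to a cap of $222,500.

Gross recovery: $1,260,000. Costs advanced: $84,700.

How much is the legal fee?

Fee base (net of costs): $1,260,000 − $84,700 = $1,175,300
First $65,000 at 33% = $21,450.00
Next $113,000 at 29% = $32,770.00
Next $211,000 at 21% = $44,310.00
Remaining $786,300 at 18% = $141,534.00
Fee: $21,450.00 + $32,770.00 + $44,310.00 + $141,534.00 = $240,064.00
$240,064.00 exceeds the $222,500 cap, so the fee is capped at $222,500.00.

$222,500.00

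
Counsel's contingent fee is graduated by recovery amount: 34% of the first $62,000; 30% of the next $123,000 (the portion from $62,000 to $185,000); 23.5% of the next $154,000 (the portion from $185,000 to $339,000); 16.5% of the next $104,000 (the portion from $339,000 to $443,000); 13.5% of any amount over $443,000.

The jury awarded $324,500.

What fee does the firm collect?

First $62,000 at 34% = $21,080.00
Next $123,000 at 30% = $36,900.00
Remaining $139,500 at 23.5% = $32,782.50
Fee: $21,080.00 + $36,900.00 + $32,782.50 = $90,762.50

$90,762.50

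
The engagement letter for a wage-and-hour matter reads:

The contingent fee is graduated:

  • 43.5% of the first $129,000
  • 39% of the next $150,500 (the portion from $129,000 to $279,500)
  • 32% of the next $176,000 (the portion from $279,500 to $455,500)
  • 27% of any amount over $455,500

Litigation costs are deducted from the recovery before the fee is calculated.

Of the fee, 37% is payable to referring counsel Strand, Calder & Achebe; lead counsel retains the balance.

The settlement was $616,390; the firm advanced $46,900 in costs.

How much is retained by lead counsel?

$127,201.60

Fee base (net of costs): $616,390 − $46,900 = $569,490
First $129,000 at 43.5% = $56,115.00
Next $150,500 at 39% = $58,695.00
Next $176,000 at 32% = $56,320.00
Remaining $113,990 at 27% = $30,777.30
Fee: $56,115.00 + $58,695.00 + $56,320.00 + $30,777.30 = $201,907.30
Referral share: 37% of $201,907.30 = $74,705.70; lead counsel retains $201,907.30 − $74,705.70 = $127,201.60.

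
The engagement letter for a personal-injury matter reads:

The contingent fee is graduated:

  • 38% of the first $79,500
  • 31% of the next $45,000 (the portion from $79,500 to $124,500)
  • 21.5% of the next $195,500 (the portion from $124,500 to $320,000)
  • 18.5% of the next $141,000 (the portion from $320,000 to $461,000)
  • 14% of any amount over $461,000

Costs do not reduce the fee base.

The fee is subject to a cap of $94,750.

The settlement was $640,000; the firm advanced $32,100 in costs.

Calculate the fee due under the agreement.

$94,750.00

Fee base is the gross recovery, $640,000; costs are reimbursed separately.
First $79,500 at 38% = $30,210.00
Next $45,000 at 31% = $13,950.00
Next $195,500 at 21.5% = $42,032.50
Next $141,000 at 18.5% = $26,085.00
Remaining $179,000 at 14% = $25,060.00
Fee: $30,210.00 + $13,950.00 + $42,032.50 + $26,085.00 + $25,060.00 = $137,337.50
$137,337.50 exceeds the $94,750 cap, so the fee is capped at $94,750.00.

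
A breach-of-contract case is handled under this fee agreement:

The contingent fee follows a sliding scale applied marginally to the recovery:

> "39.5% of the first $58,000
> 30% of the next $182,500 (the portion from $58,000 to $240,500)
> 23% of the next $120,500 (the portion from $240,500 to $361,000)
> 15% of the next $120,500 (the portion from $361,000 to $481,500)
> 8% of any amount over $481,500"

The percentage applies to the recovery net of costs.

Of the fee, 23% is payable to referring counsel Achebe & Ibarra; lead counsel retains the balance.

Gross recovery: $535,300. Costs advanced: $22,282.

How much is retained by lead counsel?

Fee base (net of costs): $535,300 − $22,282 = $513,018
First $58,000 at 39.5% = $22,910.00
Next $182,500 at 30% = $54,750.00
Next $120,500 at 23% = $27,715.00
Next $120,500 at 15% = $18,075.00
Remaining $31,518 at 8% = $2,521.44
Fee: $22,910.00 + $54,750.00 + $27,715.00 + $18,075.00 + $2,521.44 = $125,971.44
Referral share: 23% of $125,971.44 = $28,973.43; lead counsel retains $125,971.44 − $28,973.43 = $96,998.01.

$96,998.01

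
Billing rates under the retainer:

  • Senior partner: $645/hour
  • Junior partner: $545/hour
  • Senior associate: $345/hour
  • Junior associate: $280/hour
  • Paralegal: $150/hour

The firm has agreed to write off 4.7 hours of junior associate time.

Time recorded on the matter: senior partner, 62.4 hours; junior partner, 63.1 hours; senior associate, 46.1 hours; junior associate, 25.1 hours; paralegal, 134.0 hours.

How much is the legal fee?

Senior partner: 62.4 × $645 = $40,248.00
Junior partner: 63.1 × $545 = $34,389.50
Senior associate: 46.1 × $345 = $15,904.50
Junior associate: 25.1 × $280 = $7,028.00
Paralegal: 134.0 × $150 = $20,100.00
Subtotal: $117,670.00
Write-off: 4.7 × $280 = $1,316.00
Total: $117,670.00 − $1,316.00 = $116,354.00

$116,354.00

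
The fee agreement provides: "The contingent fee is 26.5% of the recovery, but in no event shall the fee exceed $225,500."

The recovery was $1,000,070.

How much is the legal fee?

26.5% of $1,000,070 = $265,018.55
That exceeds the $225,500 cap, so the fee is capped at $225,500.

$225,500.00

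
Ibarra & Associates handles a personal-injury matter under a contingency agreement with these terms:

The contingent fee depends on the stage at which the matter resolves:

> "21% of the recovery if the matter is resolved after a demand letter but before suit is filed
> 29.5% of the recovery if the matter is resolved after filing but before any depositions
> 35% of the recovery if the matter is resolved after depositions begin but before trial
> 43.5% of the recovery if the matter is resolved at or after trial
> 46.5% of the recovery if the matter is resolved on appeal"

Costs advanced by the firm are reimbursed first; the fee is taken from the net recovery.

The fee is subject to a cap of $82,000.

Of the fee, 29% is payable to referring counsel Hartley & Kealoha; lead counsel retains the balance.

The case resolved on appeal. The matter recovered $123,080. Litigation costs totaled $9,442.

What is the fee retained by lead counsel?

Fee base (net of costs): $123,080 − $9,442 = $113,638
The matter resolved on appeal, so the 46.5% rate applies.
$113,638 × 46.5% = $52,841.67
$52,841.67 is under the $82,000 cap.
Referral share: 29% of $52,841.67 = $15,324.08; lead counsel retains $52,841.67 − $15,324.08 = $37,517.59.

$37,517.59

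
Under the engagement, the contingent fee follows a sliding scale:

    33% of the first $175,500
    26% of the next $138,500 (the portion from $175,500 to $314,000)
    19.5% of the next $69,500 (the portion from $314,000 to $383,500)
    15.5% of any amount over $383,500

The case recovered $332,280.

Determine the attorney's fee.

First $175,500 at 33% = $57,915.00
Next $138,500 at 26% = $36,010.00
Remaining $18,280 at 19.5% = $3,564.60
Fee: $57,915.00 + $36,010.00 + $3,564.60 = $97,489.60

$97,489.60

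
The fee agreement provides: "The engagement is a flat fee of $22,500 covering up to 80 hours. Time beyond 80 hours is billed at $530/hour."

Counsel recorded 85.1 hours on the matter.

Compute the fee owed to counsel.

Flat fee: $22,500.00
Excess hours: 85.1 − 80 = 5.1
Overrun: 5.1 × $530 = $2,703.00
Total: $22,500.00 + $2,703.00 = $25,203.00

$25,203.00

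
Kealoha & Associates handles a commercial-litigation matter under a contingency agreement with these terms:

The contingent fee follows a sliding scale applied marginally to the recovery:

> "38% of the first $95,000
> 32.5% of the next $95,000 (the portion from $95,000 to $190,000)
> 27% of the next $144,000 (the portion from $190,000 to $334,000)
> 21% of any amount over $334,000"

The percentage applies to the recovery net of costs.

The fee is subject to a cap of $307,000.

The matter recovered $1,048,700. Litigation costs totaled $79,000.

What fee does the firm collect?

$239,352.00

Fee base (net of costs): $1,048,700 − $79,000 = $969,700
First $95,000 at 38% = $36,100.00
Next $95,000 at 32.5% = $30,875.00
Next $144,000 at 27% = $38,880.00
Remaining $635,700 at 21% = $133,497.00
Fee: $36,100.00 + $30,875.00 + $38,880.00 + $133,497.00 = $239,352.00
$239,352.00 is under the $307,000 cap.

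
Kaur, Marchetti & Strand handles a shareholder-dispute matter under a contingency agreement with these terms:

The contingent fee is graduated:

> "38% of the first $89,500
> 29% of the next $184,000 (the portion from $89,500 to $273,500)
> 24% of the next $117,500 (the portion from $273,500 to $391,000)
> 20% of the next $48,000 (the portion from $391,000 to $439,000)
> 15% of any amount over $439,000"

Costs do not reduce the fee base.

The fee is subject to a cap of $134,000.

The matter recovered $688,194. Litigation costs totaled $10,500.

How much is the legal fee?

Fee base is the gross recovery, $688,194; costs are reimbursed separately.
First $89,500 at 38% = $34,010.00
Next $184,000 at 29% = $53,360.00
Next $117,500 at 24% = $28,200.00
Next $48,000 at 20% = $9,600.00
Remaining $249,194 at 15% = $37,379.10
Fee: $34,010.00 + $53,360.00 + $28,200.00 + $9,600.00 + $37,379.10 = $162,549.10
$162,549.10 exceeds the $134,000 cap, so the fee is capped at $134,000.00.

$134,000.00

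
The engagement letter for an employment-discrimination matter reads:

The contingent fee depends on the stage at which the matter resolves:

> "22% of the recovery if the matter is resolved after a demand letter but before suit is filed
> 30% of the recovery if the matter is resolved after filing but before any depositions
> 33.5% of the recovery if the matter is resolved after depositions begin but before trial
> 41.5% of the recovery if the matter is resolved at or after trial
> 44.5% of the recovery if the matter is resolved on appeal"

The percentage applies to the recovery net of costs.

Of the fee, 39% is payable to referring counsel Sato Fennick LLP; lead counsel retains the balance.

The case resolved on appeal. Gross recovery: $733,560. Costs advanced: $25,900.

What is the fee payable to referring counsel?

$122,814.39

Fee base (net of costs): $733,560 − $25,900 = $707,660
The matter resolved on appeal, so the 44.5% rate applies.
$707,660 × 44.5% = $314,908.70
Referral share: 39% of $314,908.70 = $122,814.39; lead counsel retains $314,908.70 − $122,814.39 = $192,094.31.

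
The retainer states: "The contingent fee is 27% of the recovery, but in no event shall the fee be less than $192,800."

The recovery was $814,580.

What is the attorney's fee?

$219,936.60

27% of $814,580 = $219,936.60
That exceeds the $192,800 minimum.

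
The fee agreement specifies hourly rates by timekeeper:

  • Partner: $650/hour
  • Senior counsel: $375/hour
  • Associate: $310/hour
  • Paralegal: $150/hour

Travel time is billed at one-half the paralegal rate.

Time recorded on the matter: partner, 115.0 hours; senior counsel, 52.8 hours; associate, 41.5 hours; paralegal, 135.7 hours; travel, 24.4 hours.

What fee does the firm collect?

$129,600.00

Partner: 115.0 × $650 = $74,750.00
Senior counsel: 52.8 × $375 = $19,800.00
Associate: 41.5 × $310 = $12,865.00
Paralegal: 135.7 × $150 = $20,355.00
Subtotal: $74,750.00 + $19,800.00 + $12,865.00 + $20,355.00 = $127,770.00
Travel: 24.4 × ($150 ÷ 2) = 24.4 × $75.00 = $1,830.00
Total: $127,770.00 + $1,830.00 = $129,600.00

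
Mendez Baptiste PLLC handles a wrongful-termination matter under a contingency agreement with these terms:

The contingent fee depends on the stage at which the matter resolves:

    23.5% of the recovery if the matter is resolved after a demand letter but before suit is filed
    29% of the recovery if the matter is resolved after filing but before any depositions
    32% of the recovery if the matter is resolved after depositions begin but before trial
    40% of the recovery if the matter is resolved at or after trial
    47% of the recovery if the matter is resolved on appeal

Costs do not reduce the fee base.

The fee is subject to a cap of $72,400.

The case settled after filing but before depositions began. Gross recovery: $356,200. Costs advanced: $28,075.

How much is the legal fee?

$72,400.00

Fee base is the gross recovery, $356,200; costs are reimbursed separately.
The matter settled after filing but before depositions began, so the 29% rate applies.
$356,200 × 29% = $103,298.00
$103,298.00 exceeds the $72,400 cap, so the fee is capped at $72,400.00.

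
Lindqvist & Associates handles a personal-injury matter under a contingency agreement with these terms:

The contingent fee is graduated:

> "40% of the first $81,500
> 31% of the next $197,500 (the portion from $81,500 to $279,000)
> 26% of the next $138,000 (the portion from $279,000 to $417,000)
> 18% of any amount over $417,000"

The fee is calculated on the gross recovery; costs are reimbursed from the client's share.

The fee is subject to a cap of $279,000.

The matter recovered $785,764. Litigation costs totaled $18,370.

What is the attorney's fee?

$196,082.52

Fee base is the gross recovery, $785,764; costs are reimbursed separately.
First $81,500 at 40% = $32,600.00
Next $197,500 at 31% = $61,225.00
Next $138,000 at 26% = $35,880.00
Remaining $368,764 at 18% = $66,377.52
Fee: $32,600.00 + $61,225.00 + $35,880.00 + $66,377.52 = $196,082.52
$196,082.52 is under the $279,000 cap.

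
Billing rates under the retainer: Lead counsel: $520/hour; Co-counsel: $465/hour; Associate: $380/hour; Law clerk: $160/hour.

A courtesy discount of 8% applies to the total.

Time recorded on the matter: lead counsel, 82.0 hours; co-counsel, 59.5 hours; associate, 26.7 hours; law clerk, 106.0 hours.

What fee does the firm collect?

Lead counsel: 82.0 × $520 = $42,640.00
Co-counsel: 59.5 × $465 = $27,667.50
Associate: 26.7 × $380 = $10,146.00
Law clerk: 106.0 × $160 = $16,960.00
Subtotal: $97,413.50
Less 8% discount: −$7,793.08
Total: $97,413.50 − $7,793.08 = $89,620.42

$89,620.42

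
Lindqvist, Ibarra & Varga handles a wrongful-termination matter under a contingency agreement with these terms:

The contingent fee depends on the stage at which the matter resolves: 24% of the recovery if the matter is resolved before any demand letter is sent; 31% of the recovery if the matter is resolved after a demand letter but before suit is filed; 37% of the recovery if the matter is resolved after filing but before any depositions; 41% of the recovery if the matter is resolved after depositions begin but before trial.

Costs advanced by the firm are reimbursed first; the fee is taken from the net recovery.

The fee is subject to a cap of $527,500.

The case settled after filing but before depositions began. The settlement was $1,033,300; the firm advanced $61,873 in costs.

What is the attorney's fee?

Fee base (net of costs): $1,033,300 − $61,873 = $971,427
The matter settled after filing but before depositions began, so the 37% rate applies.
$971,427 × 37% = $359,427.99
$359,427.99 is under the $527,500 cap.

$359,427.99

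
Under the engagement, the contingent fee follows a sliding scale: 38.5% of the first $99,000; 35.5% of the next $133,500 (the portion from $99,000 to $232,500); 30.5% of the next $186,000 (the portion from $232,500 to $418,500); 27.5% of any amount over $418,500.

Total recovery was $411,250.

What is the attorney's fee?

$140,026.25

First $99,000 at 38.5% = $38,115.00
Next $133,500 at 35.5% = $47,392.50
Remaining $178,750 at 30.5% = $54,518.75
Fee: $38,115.00 + $47,392.50 + $54,518.75 = $140,026.25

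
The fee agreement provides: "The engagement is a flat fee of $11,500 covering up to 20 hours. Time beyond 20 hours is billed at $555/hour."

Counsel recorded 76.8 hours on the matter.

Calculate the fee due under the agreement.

$43,024.00

Flat fee: $11,500.00
Excess hours: 76.8 − 20 = 56.8
Overrun: 56.8 × $555 = $31,524.00
Total: $11,500.00 + $31,524.00 = $43,024.00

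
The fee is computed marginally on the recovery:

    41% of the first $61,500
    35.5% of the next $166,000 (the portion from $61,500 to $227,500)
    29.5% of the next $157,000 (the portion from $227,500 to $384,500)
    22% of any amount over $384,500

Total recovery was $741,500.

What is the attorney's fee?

$209,000.00

First $61,500 at 41% = $25,215.00
Next $166,000 at 35.5% = $58,930.00
Next $157,000 at 29.5% = $46,315.00
Remaining $357,000 at 22% = $78,540.00
Fee: $25,215.00 + $58,930.00 + $46,315.00 + $78,540.00 = $209,000.00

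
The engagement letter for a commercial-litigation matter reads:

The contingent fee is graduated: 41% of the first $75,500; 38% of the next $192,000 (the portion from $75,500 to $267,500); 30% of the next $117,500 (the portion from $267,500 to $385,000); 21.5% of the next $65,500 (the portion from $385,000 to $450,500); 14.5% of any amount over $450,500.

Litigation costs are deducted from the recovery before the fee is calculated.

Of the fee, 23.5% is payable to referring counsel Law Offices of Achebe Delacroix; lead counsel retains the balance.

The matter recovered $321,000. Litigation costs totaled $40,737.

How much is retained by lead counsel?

Fee base (net of costs): $321,000 − $40,737 = $280,263
First $75,500 at 41% = $30,955.00
Next $192,000 at 38% = $72,960.00
Remaining $12,763 at 30% = $3,828.90
Fee: $30,955.00 + $72,960.00 + $3,828.90 = $107,743.90
Referral share: 23.5% of $107,743.90 = $25,319.82; lead counsel retains $107,743.90 − $25,319.82 = $82,424.08.

$82,424.08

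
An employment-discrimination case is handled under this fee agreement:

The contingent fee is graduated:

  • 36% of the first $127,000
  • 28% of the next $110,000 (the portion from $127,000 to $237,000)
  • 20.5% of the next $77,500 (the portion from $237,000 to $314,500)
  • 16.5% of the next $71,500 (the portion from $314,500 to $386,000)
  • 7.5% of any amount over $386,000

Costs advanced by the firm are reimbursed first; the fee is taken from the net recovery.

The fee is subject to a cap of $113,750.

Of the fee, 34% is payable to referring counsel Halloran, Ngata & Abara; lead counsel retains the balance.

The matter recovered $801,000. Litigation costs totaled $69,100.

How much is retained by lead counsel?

$75,075.00

Fee base (net of costs): $801,000 − $69,100 = $731,900
First $127,000 at 36% = $45,720.00
Next $110,000 at 28% = $30,800.00
Next $77,500 at 20.5% = $15,887.50
Next $71,500 at 16.5% = $11,797.50
Remaining $345,900 at 7.5% = $25,942.50
Fee: $45,720.00 + $30,800.00 + $15,887.50 + $11,797.50 + $25,942.50 = $130,147.50
$130,147.50 exceeds the $113,750 cap, so the fee is capped at $113,750.00.
Referral share: 34% of $113,750.00 = $38,675.00; lead counsel retains $113,750.00 − $38,675.00 = $75,075.00.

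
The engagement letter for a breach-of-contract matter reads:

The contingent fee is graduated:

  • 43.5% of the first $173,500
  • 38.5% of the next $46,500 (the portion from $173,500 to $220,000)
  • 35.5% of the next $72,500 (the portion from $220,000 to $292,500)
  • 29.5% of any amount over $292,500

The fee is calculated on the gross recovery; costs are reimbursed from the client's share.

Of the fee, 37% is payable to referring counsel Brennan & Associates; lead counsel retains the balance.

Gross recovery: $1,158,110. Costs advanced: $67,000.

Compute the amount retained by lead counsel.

$235,914.49

Fee base is the gross recovery, $1,158,110; costs are reimbursed separately.
First $173,500 at 43.5% = $75,472.50
Next $46,500 at 38.5% = $17,902.50
Next $72,500 at 35.5% = $25,737.50
Remaining $865,610 at 29.5% = $255,354.95
Fee: $75,472.50 + $17,902.50 + $25,737.50 + $255,354.95 = $374,467.45
Referral share: 37% of $374,467.45 = $138,552.96; lead counsel retains $374,467.45 − $138,552.96 = $235,914.49.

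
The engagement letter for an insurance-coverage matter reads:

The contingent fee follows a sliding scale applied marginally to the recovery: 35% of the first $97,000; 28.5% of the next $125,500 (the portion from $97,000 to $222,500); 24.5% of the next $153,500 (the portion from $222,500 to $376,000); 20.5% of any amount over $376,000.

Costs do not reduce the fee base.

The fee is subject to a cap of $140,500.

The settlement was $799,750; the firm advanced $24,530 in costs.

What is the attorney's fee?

Fee base is the gross recovery, $799,750; costs are reimbursed separately.
First $97,000 at 35% = $33,950.00
Next $125,500 at 28.5% = $35,767.50
Next $153,500 at 24.5% = $37,607.50
Remaining $423,750 at 20.5% = $86,868.75
Fee: $33,950.00 + $35,767.50 + $37,607.50 + $86,868.75 = $194,193.75
$194,193.75 exceeds the $140,500 cap, so the fee is capped at $140,500.00.

$140,500.00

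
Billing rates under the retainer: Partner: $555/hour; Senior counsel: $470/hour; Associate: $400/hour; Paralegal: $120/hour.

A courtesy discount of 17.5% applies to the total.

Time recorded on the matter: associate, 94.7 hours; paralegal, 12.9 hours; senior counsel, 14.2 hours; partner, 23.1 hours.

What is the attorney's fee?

$48,611.06

Partner: 23.1 × $555 = $12,820.50
Senior counsel: 14.2 × $470 = $6,674.00
Associate: 94.7 × $400 = $37,880.00
Paralegal: 12.9 × $120 = $1,548.00
Subtotal: $58,922.50
Less 17.5% discount: −$10,311.44
Total: $58,922.50 − $10,311.44 = $48,611.06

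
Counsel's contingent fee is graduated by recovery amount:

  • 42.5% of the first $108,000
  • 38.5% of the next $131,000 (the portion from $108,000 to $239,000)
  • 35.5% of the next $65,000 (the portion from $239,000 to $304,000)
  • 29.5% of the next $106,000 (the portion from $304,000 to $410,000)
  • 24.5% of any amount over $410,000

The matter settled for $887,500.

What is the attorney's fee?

$267,667.50

First $108,000 at 42.5% = $45,900.00
Next $131,000 at 38.5% = $50,435.00
Next $65,000 at 35.5% = $23,075.00
Next $106,000 at 29.5% = $31,270.00
Remaining $477,500 at 24.5% = $116,987.50
Fee: $45,900.00 + $50,435.00 + $23,075.00 + $31,270.00 + $116,987.50 = $267,667.50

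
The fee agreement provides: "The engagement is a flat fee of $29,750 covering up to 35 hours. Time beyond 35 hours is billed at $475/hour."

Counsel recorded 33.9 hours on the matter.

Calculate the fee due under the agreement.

33.9 hours is within the 35-hour scope; only the flat fee applies.

$29,750.00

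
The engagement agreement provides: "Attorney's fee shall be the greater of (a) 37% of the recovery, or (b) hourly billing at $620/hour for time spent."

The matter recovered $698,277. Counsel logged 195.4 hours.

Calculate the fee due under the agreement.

$258,362.49

(a) 37% of $698,277 = $258,362.49
(b) 195.4 × $620 = $121,148.00
The greater is (a): $258,362.49.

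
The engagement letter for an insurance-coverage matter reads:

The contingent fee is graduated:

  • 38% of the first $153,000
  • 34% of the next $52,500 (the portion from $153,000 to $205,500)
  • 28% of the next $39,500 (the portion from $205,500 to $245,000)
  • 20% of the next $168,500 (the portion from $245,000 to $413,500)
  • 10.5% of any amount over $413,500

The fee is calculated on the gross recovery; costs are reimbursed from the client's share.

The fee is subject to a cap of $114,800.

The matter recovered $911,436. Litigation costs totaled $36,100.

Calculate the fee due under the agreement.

$114,800.00

Fee base is the gross recovery, $911,436; costs are reimbursed separately.
First $153,000 at 38% = $58,140.00
Next $52,500 at 34% = $17,850.00
Next $39,500 at 28% = $11,060.00
Next $168,500 at 20% = $33,700.00
Remaining $497,936 at 10.5% = $52,283.28
Fee: $58,140.00 + $17,850.00 + $11,060.00 + $33,700.00 + $52,283.28 = $173,033.28
$173,033.28 exceeds the $114,800 cap, so the fee is capped at $114,800.00.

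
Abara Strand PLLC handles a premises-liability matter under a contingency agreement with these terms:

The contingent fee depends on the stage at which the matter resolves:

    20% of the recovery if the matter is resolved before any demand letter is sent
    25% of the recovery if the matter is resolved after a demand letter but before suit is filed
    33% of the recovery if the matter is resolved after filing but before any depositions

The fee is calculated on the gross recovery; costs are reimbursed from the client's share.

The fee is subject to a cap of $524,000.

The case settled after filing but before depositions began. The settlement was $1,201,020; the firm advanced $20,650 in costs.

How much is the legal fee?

$396,336.60

Fee base is the gross recovery, $1,201,020; costs are reimbursed separately.
The matter settled after filing but before depositions began, so the 33% rate applies.
$1,201,020 × 33% = $396,336.60
$396,336.60 is under the $524,000 cap.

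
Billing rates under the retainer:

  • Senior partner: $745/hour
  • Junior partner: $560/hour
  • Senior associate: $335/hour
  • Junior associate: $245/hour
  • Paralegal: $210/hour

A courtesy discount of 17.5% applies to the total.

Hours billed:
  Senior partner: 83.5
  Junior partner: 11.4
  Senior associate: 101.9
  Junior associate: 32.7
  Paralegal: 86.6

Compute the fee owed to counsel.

$106,363.54

Senior partner: 83.5 × $745 = $62,207.50
Junior partner: 11.4 × $560 = $6,384.00
Senior associate: 101.9 × $335 = $34,136.50
Junior associate: 32.7 × $245 = $8,011.50
Paralegal: 86.6 × $210 = $18,186.00
Subtotal: $128,925.50
Less 17.5% discount: −$22,561.96
Total: $128,925.50 − $22,561.96 = $106,363.54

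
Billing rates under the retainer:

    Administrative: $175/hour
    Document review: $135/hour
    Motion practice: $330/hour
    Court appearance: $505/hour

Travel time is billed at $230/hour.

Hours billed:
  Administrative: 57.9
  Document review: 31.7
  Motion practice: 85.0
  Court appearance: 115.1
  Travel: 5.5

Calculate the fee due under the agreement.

Administrative: 57.9 × $175 = $10,132.50
Document review: 31.7 × $135 = $4,279.50
Motion practice: 85.0 × $330 = $28,050.00
Court appearance: 115.1 × $505 = $58,125.50
Subtotal: $10,132.50 + $4,279.50 + $28,050.00 + $58,125.50 = $100,587.50
Travel: 5.5 × $230 = $1,265.00
Total: $100,587.50 + $1,265.00 = $101,852.50

$101,852.50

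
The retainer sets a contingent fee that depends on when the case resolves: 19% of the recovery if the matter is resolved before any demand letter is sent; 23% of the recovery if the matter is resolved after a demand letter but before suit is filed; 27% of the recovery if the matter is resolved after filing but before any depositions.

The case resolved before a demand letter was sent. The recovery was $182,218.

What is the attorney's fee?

The matter resolved before a demand letter was sent, so the 19% rate applies.
$182,218 × 19% = $34,621.42

$34,621.42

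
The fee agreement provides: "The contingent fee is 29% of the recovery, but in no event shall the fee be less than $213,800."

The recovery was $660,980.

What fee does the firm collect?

29% of $660,980 = $191,684.20
That is below the $213,800 minimum, so the minimum applies.

$213,800.00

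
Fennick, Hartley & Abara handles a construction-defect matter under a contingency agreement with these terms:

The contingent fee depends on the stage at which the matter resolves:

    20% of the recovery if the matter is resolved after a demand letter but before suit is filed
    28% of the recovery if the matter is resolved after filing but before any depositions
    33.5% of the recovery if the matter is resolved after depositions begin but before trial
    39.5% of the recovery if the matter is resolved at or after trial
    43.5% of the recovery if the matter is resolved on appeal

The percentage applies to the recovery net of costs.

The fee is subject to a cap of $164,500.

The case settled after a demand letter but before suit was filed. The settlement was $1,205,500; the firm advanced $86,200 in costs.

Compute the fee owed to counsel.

Fee base (net of costs): $1,205,500 − $86,200 = $1,119,300
The matter settled after a demand letter but before suit was filed, so the 20% rate applies.
$1,119,300 × 20% = $223,860.00
$223,860.00 exceeds the $164,500 cap, so the fee is capped at $164,500.00.

$164,500.00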